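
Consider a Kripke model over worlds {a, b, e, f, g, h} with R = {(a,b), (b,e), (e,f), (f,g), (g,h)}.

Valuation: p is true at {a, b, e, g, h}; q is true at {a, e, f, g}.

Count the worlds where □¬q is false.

a: successors {b}; ¬q there: b:T. ✓
b: successors {e}; ¬q there: e:F. ✗
e: successors {f}; ¬q there: f:F. ✗
f: successors {g}; ¬q there: g:F. ✗
g: successors {h}; ¬q there: h:T. ✓
h: no successors, so □¬q holds vacuously. ✓
Satisfying worlds: {a, g, h}.
So □¬q fails at the other 3 worlds.

3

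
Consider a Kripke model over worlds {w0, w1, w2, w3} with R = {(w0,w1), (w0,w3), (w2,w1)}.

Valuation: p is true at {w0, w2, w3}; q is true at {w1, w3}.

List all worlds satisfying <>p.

w0: successors {w1, w3}; p there: w1:F, w3:T. ✓
w1: no successors, so <>p fails. ✗
w2: successors {w1}; p there: w1:F. ✗
w3: no successors, so <>p fails. ✗

{w0}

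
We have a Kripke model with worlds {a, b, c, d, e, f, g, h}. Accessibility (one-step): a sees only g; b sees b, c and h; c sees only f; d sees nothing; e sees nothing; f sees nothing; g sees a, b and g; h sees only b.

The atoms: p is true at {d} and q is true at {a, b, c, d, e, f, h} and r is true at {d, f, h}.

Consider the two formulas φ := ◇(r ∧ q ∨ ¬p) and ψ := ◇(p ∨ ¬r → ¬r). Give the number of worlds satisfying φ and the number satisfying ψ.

5 and 5

For ◇(r ∧ q ∨ ¬p):
a: successors {g}; r ∧ q ∨ ¬p there: g:T. ✓
b: successors {b, c, h}; r ∧ q ∨ ¬p there: b:T, c:T, h:T. ✓
c: successors {f}; r ∧ q ∨ ¬p there: f:T. ✓
d: no successors, so ◇(r ∧ q ∨ ¬p) fails. ✗
e: no successors, so ◇(r ∧ q ∨ ¬p) fails. ✗
f: no successors, so ◇(r ∧ q ∨ ¬p) fails. ✗
g: successors {a, b, g}; r ∧ q ∨ ¬p there: a:T, b:T, g:T. ✓
h: successors {b}; r ∧ q ∨ ¬p there: b:T. ✓
— 5 worlds.
For ◇(p ∨ ¬r → ¬r):
a: successors {g}; p ∨ ¬r → ¬r there: g:T. ✓
b: successors {b, c, h}; p ∨ ¬r → ¬r there: b:T, c:T, h:T. ✓
c: successors {f}; p ∨ ¬r → ¬r there: f:T. ✓
d: no successors, so ◇(p ∨ ¬r → ¬r) fails. ✗
e: no successors, so ◇(p ∨ ¬r → ¬r) fails. ✗
f: no successors, so ◇(p ∨ ¬r → ¬r) fails. ✗
g: successors {a, b, g}; p ∨ ¬r → ¬r there: a:T, b:T, g:T. ✓
h: successors {b}; p ∨ ¬r → ¬r there: b:T. ✓
— 5 worlds.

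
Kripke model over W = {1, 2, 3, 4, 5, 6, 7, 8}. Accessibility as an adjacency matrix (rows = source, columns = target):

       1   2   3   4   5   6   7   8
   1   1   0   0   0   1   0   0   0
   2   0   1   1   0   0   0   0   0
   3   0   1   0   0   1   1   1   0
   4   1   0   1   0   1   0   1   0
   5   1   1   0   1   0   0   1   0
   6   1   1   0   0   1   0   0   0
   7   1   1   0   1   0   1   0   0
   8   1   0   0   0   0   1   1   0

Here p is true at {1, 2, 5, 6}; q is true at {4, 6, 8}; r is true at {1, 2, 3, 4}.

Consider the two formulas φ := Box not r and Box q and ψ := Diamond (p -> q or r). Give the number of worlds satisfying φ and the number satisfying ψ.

0 and 8

For Box not r and Box q:
1: Box not r is F, Box q is F. ✗
2: Box not r is F, Box q is F. ✗
3: Box not r is F, Box q is F. ✗
4: Box not r is F, Box q is F. ✗
5: Box not r is F, Box q is F. ✗
6: Box not r is F, Box q is F. ✗
7: Box not r is F, Box q is F. ✗
8: Box not r is F, Box q is F. ✗
— 0 worlds.
For Diamond (p -> q or r):
1: successors {1, 5}; p -> q or r there: 1:T, 5:F. ✓
2: successors {2, 3}; p -> q or r there: 2:T, 3:T. ✓
3: successors {2, 5, 6, 7}; p -> q or r there: 2:T, 5:F, 6:T, 7:T. ✓
4: successors {1, 3, 5, 7}; p -> q or r there: 1:T, 3:T, 5:F, 7:T. ✓
5: successors {1, 2, 4, 7}; p -> q or r there: 1:T, 2:T, 4:T, 7:T. ✓
6: successors {1, 2, 5}; p -> q or r there: 1:T, 2:T, 5:F. ✓
7: successors {1, 2, 4, 6}; p -> q or r there: 1:T, 2:T, 4:T, 6:T. ✓
8: successors {1, 6, 7}; p -> q or r there: 1:T, 6:T, 7:T. ✓
— 8 worlds.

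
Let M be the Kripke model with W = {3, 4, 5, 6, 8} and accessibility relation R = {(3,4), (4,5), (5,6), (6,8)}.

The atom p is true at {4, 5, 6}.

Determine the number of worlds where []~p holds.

3: successors {4}; ~p there: 4:F. ✗
4: successors {5}; ~p there: 5:F. ✗
5: successors {6}; ~p there: 6:F. ✗
6: successors {8}; ~p there: 8:T. ✓
8: no successors, so []~p holds vacuously. ✓
Satisfying worlds: {6, 8}.

2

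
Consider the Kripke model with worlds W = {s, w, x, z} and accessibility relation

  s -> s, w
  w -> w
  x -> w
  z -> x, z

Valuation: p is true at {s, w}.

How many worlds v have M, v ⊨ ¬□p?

s: □p is T. ✗
w: □p is T. ✗
x: □p is T. ✗
z: □p is F. ✓
Satisfying worlds: {z}.

1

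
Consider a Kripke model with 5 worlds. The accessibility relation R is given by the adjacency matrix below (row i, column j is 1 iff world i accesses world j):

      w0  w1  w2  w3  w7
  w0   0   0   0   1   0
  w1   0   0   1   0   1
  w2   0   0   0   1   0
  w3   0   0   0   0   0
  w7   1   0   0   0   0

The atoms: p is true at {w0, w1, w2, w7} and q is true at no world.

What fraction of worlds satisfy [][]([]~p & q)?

w0: successors {w3}; []([]~p & q) there: w3:T. ✓
w1: successors {w2, w7}; []([]~p & q) there: w2:F, w7:F. ✗
w2: successors {w3}; []([]~p & q) there: w3:T. ✓
w3: no successors, so [][]([]~p & q) holds vacuously. ✓
w7: successors {w0}; []([]~p & q) there: w0:F. ✗
That's 3 of 5 worlds, so 3/5.

3/5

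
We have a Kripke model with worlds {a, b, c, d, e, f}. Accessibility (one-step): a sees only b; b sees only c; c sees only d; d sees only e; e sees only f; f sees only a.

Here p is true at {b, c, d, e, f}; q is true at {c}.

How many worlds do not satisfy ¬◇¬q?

a: ◇¬q is T. ✗
b: ◇¬q is F. ✓
c: ◇¬q is T. ✗
d: ◇¬q is T. ✗
e: ◇¬q is T. ✗
f: ◇¬q is T. ✗
Satisfying worlds: {b}.
So ¬◇¬q fails at the other 5 worlds.

5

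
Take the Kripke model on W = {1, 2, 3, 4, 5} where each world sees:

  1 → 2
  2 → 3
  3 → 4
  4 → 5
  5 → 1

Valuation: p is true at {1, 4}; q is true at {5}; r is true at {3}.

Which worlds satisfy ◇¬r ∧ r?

1: ◇¬r is T, r is F. ✗
2: ◇¬r is F, r is F. ✗
3: ◇¬r is T, r is T. ✓
4: ◇¬r is T, r is F. ✗
5: ◇¬r is T, r is F. ✗

{3}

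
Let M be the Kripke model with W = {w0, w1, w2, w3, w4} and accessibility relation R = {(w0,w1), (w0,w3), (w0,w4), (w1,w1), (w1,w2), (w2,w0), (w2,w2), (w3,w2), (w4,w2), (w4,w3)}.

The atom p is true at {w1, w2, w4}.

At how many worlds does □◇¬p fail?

w0: successors {w1, w3, w4}; ◇¬p there: w1:F, w3:F, w4:T. ✗
w1: successors {w1, w2}; ◇¬p there: w1:F, w2:T. ✗
w2: successors {w0, w2}; ◇¬p there: w0:T, w2:T. ✓
w3: successors {w2}; ◇¬p there: w2:T. ✓
w4: successors {w2, w3}; ◇¬p there: w2:T, w3:F. ✗
Satisfying worlds: {w2, w3}.
So □◇¬p fails at the other 3 worlds.

3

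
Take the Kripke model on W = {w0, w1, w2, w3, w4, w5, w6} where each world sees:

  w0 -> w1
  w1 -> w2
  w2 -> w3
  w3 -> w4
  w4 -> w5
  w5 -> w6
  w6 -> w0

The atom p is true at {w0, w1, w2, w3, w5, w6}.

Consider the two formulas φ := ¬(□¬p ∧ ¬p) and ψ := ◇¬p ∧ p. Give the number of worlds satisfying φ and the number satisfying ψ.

For ¬(□¬p ∧ ¬p):
w0: □¬p ∧ ¬p is F. ✓
w1: □¬p ∧ ¬p is F. ✓
w2: □¬p ∧ ¬p is F. ✓
w3: □¬p ∧ ¬p is F. ✓
w4: □¬p ∧ ¬p is F. ✓
w5: □¬p ∧ ¬p is F. ✓
w6: □¬p ∧ ¬p is F. ✓
— 7 worlds.
For ◇¬p ∧ p:
w0: ◇¬p is F, p is T. ✗
w1: ◇¬p is F, p is T. ✗
w2: ◇¬p is F, p is T. ✗
w3: ◇¬p is T, p is T. ✓
w4: ◇¬p is F, p is F. ✗
w5: ◇¬p is F, p is T. ✗
w6: ◇¬p is F, p is T. ✗
— 1 world.

7 and 1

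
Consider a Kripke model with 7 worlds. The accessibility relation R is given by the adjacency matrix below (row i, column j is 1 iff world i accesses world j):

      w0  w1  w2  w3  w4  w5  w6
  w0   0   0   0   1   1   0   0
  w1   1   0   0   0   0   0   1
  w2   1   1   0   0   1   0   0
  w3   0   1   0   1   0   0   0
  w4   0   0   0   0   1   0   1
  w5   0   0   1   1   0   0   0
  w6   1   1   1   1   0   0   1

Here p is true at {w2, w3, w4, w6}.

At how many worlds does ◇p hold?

w0: successors {w3, w4}; p there: w3:T, w4:T. ✓
w1: successors {w0, w6}; p there: w0:F, w6:T. ✓
w2: successors {w0, w1, w4}; p there: w0:F, w1:F, w4:T. ✓
w3: successors {w1, w3}; p there: w1:F, w3:T. ✓
w4: successors {w4, w6}; p there: w4:T, w6:T. ✓
w5: successors {w2, w3}; p there: w2:T, w3:T. ✓
w6: successors {w0, w1, w2, w3, w6}; p there: w0:F, w1:F, w2:T, w3:T, w6:T. ✓
Satisfying worlds: {w0, w1, w2, w3, w4, w5, w6}.

7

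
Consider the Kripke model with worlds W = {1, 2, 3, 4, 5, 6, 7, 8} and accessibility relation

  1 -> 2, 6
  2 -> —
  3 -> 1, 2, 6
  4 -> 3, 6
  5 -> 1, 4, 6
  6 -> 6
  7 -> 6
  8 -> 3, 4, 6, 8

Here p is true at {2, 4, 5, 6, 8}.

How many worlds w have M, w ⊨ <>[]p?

7

1: successors {2, 6}; []p there: 2:T, 6:T. ✓
2: no successors, so <>[]p fails. ✗
3: successors {1, 2, 6}; []p there: 1:T, 2:T, 6:T. ✓
4: successors {3, 6}; []p there: 3:F, 6:T. ✓
5: successors {1, 4, 6}; []p there: 1:T, 4:F, 6:T. ✓
6: successors {6}; []p there: 6:T. ✓
7: successors {6}; []p there: 6:T. ✓
8: successors {3, 4, 6, 8}; []p there: 3:F, 4:F, 6:T, 8:F. ✓
Satisfying worlds: {1, 3, 4, 5, 6, 7, 8}.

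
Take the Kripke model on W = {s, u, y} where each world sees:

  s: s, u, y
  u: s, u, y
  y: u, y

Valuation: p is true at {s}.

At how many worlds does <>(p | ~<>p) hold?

3

s: successors {s, u, y}; p | ~<>p there: s:T, u:F, y:T. ✓
u: successors {s, u, y}; p | ~<>p there: s:T, u:F, y:T. ✓
y: successors {u, y}; p | ~<>p there: u:F, y:T. ✓
Satisfying worlds: {s, u, y}.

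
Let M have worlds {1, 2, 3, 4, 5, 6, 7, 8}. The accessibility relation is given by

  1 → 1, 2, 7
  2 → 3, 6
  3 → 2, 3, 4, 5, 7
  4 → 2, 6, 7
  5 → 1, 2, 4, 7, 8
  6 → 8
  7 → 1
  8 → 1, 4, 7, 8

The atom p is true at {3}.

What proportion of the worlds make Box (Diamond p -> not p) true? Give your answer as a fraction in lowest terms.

3/4

1: successors {1, 2, 7}; Diamond p -> not p there: 1:T, 2:T, 7:T. ✓
2: successors {3, 6}; Diamond p -> not p there: 3:F, 6:T. ✗
3: successors {2, 3, 4, 5, 7}; Diamond p -> not p there: 2:T, 3:F, 4:T, 5:T, 7:T. ✗
4: successors {2, 6, 7}; Diamond p -> not p there: 2:T, 6:T, 7:T. ✓
5: successors {1, 2, 4, 7, 8}; Diamond p -> not p there: 1:T, 2:T, 4:T, 7:T, 8:T. ✓
6: successors {8}; Diamond p -> not p there: 8:T. ✓
7: successors {1}; Diamond p -> not p there: 1:T. ✓
8: successors {1, 4, 7, 8}; Diamond p -> not p there: 1:T, 4:T, 7:T, 8:T. ✓
That's 6 of 8 worlds, so 6/8 = 3/4.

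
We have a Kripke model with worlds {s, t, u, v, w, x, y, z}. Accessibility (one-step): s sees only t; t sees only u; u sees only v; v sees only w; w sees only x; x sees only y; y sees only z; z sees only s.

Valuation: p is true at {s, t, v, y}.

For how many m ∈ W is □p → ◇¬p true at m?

s: □p is T, ◇¬p is F. ✗
t: □p is F, ◇¬p is T. ✓
u: □p is T, ◇¬p is F. ✗
v: □p is F, ◇¬p is T. ✓
w: □p is F, ◇¬p is T. ✓
x: □p is T, ◇¬p is F. ✗
y: □p is F, ◇¬p is T. ✓
z: □p is T, ◇¬p is F. ✗
Satisfying worlds: {t, v, w, y}.

4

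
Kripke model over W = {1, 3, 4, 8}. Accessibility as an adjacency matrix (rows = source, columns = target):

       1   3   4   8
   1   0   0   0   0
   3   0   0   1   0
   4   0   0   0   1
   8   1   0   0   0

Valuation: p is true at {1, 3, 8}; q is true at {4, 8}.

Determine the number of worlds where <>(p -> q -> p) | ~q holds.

4

1: <>(p -> q -> p) is F, ~q is T. ✓
3: <>(p -> q -> p) is T, ~q is T. ✓
4: <>(p -> q -> p) is T, ~q is F. ✓
8: <>(p -> q -> p) is T, ~q is F. ✓
Satisfying worlds: {1, 3, 4, 8}.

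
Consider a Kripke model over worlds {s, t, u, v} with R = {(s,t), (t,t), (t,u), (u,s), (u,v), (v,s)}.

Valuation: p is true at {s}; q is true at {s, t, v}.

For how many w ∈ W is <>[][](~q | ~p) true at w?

s: successors {t}; [][](~q | ~p) there: t:F. ✗
t: successors {t, u}; [][](~q | ~p) there: t:F, u:F. ✗
u: successors {s, v}; [][](~q | ~p) there: s:T, v:T. ✓
v: successors {s}; [][](~q | ~p) there: s:T. ✓
Satisfying worlds: {u, v}.

2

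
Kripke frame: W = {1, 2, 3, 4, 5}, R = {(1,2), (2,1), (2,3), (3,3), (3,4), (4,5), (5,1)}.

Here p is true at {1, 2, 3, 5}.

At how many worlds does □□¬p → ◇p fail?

1: □□¬p is F, ◇p is T. ✓
2: □□¬p is F, ◇p is T. ✓
3: □□¬p is F, ◇p is T. ✓
4: □□¬p is F, ◇p is T. ✓
5: □□¬p is F, ◇p is T. ✓
Satisfying worlds: {1, 2, 3, 4, 5}.
So □□¬p → ◇p fails at the other 0 worlds.

0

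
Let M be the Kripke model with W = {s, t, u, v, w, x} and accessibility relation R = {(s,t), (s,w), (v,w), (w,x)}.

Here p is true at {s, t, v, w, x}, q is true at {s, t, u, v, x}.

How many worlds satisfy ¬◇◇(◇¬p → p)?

4

s: ◇◇(◇¬p → p) is T. ✗
t: ◇◇(◇¬p → p) is F. ✓
u: ◇◇(◇¬p → p) is F. ✓
v: ◇◇(◇¬p → p) is T. ✗
w: ◇◇(◇¬p → p) is F. ✓
x: ◇◇(◇¬p → p) is F. ✓
Satisfying worlds: {t, u, w, x}.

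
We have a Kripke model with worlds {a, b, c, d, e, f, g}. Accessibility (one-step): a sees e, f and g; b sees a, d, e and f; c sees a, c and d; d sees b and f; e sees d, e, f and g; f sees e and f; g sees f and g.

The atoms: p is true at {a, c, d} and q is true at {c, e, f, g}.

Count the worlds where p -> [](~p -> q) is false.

a: p is T, [](~p -> q) is T. ✓
b: p is F, [](~p -> q) is T. ✓
c: p is T, [](~p -> q) is T. ✓
d: p is T, [](~p -> q) is F. ✗
e: p is F, [](~p -> q) is T. ✓
f: p is F, [](~p -> q) is T. ✓
g: p is F, [](~p -> q) is T. ✓
Satisfying worlds: {a, b, c, e, f, g}.
So p -> [](~p -> q) fails at the other 1 world.

1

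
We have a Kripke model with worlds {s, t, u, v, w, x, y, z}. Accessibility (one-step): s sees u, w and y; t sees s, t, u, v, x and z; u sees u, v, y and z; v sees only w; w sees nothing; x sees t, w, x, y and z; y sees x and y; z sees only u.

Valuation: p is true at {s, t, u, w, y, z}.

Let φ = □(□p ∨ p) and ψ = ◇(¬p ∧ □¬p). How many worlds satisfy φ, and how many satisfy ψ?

5 and 0

For □(□p ∨ p):
s: successors {u, w, y}; □p ∨ p there: u:T, w:T, y:T. ✓
t: successors {s, t, u, v, x, z}; □p ∨ p there: s:T, t:T, u:T, v:T, x:F, z:T. ✗
u: successors {u, v, y, z}; □p ∨ p there: u:T, v:T, y:T, z:T. ✓
v: successors {w}; □p ∨ p there: w:T. ✓
w: no successors, so □(□p ∨ p) holds vacuously. ✓
x: successors {t, w, x, y, z}; □p ∨ p there: t:T, w:T, x:F, y:T, z:T. ✗
y: successors {x, y}; □p ∨ p there: x:F, y:T. ✗
z: successors {u}; □p ∨ p there: u:T. ✓
— 5 worlds.
For ◇(¬p ∧ □¬p):
s: successors {u, w, y}; ¬p ∧ □¬p there: u:F, w:F, y:F. ✗
t: successors {s, t, u, v, x, z}; ¬p ∧ □¬p there: s:F, t:F, u:F, v:F, x:F, z:F. ✗
u: successors {u, v, y, z}; ¬p ∧ □¬p there: u:F, v:F, y:F, z:F. ✗
v: successors {w}; ¬p ∧ □¬p there: w:F. ✗
w: no successors, so ◇(¬p ∧ □¬p) fails. ✗
x: successors {t, w, x, y, z}; ¬p ∧ □¬p there: t:F, w:F, x:F, y:F, z:F. ✗
y: successors {x, y}; ¬p ∧ □¬p there: x:F, y:F. ✗
z: successors {u}; ¬p ∧ □¬p there: u:F. ✗
— 0 worlds.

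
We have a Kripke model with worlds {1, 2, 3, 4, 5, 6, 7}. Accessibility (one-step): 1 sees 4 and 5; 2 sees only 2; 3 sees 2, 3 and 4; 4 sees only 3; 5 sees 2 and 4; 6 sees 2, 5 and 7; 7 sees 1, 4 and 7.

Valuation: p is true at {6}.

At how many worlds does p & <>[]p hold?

1: p is F, <>[]p is F. ✗
2: p is F, <>[]p is F. ✗
3: p is F, <>[]p is F. ✗
4: p is F, <>[]p is F. ✗
5: p is F, <>[]p is F. ✗
6: p is T, <>[]p is F. ✗
7: p is F, <>[]p is F. ✗
Satisfying worlds: ∅.

0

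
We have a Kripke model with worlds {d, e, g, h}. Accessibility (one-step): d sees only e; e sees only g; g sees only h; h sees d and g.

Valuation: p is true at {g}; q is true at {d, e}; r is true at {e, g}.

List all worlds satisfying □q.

d: successors {e}; q there: e:T. ✓
e: successors {g}; q there: g:F. ✗
g: successors {h}; q there: h:F. ✗
h: successors {d, g}; q there: d:T, g:F. ✗

{d}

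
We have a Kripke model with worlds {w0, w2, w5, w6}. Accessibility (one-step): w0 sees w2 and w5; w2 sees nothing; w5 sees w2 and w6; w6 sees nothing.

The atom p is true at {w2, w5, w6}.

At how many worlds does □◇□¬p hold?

2

w0: successors {w2, w5}; ◇□¬p there: w2:F, w5:T. ✗
w2: no successors, so □◇□¬p holds vacuously. ✓
w5: successors {w2, w6}; ◇□¬p there: w2:F, w6:F. ✗
w6: no successors, so □◇□¬p holds vacuously. ✓
Satisfying worlds: {w2, w6}.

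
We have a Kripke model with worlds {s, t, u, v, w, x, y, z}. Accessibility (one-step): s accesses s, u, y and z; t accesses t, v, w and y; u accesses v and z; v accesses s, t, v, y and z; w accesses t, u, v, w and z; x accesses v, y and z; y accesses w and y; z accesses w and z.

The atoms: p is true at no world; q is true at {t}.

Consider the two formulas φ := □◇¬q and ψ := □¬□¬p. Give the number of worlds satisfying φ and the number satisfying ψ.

For □◇¬q:
s: successors {s, u, y, z}; ◇¬q there: s:T, u:T, y:T, z:T. ✓
t: successors {t, v, w, y}; ◇¬q there: t:T, v:T, w:T, y:T. ✓
u: successors {v, z}; ◇¬q there: v:T, z:T. ✓
v: successors {s, t, v, y, z}; ◇¬q there: s:T, t:T, v:T, y:T, z:T. ✓
w: successors {t, u, v, w, z}; ◇¬q there: t:T, u:T, v:T, w:T, z:T. ✓
x: successors {v, y, z}; ◇¬q there: v:T, y:T, z:T. ✓
y: successors {w, y}; ◇¬q there: w:T, y:T. ✓
z: successors {w, z}; ◇¬q there: w:T, z:T. ✓
— 8 worlds.
For □¬□¬p:
s: successors {s, u, y, z}; ¬□¬p there: s:F, u:F, y:F, z:F. ✗
t: successors {t, v, w, y}; ¬□¬p there: t:F, v:F, w:F, y:F. ✗
u: successors {v, z}; ¬□¬p there: v:F, z:F. ✗
v: successors {s, t, v, y, z}; ¬□¬p there: s:F, t:F, v:F, y:F, z:F. ✗
w: successors {t, u, v, w, z}; ¬□¬p there: t:F, u:F, v:F, w:F, z:F. ✗
x: successors {v, y, z}; ¬□¬p there: v:F, y:F, z:F. ✗
y: successors {w, y}; ¬□¬p there: w:F, y:F. ✗
z: successors {w, z}; ¬□¬p there: w:F, z:F. ✗
— 0 worlds.

8 and 0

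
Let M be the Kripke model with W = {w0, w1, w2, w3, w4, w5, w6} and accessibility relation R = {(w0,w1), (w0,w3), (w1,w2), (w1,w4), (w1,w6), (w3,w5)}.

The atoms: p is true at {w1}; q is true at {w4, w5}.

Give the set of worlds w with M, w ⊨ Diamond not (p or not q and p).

{w0, w1, w3}

w0: successors {w1, w3}; not (p or not q and p) there: w1:F, w3:T. ✓
w1: successors {w2, w4, w6}; not (p or not q and p) there: w2:T, w4:T, w6:T. ✓
w2: no successors, so Diamond not (p or not q and p) fails. ✗
w3: successors {w5}; not (p or not q and p) there: w5:T. ✓
w4: no successors, so Diamond not (p or not q and p) fails. ✗
w5: no successors, so Diamond not (p or not q and p) fails. ✗
w6: no successors, so Diamond not (p or not q and p) fails. ✗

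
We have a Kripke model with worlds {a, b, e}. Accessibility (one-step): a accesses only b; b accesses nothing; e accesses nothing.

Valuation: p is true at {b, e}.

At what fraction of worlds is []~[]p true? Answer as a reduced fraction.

2/3

a: successors {b}; ~[]p there: b:F. ✗
b: no successors, so []~[]p holds vacuously. ✓
e: no successors, so []~[]p holds vacuously. ✓
That's 2 of 3 worlds, so 2/3.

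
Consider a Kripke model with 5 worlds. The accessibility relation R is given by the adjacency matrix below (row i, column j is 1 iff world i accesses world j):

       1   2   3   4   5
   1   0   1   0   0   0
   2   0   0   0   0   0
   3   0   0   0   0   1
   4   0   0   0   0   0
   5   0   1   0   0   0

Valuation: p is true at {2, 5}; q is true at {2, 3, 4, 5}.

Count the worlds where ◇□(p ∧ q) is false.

1: successors {2}; □(p ∧ q) there: 2:T. ✓
2: no successors, so ◇□(p ∧ q) fails. ✗
3: successors {5}; □(p ∧ q) there: 5:T. ✓
4: no successors, so ◇□(p ∧ q) fails. ✗
5: successors {2}; □(p ∧ q) there: 2:T. ✓
Satisfying worlds: {1, 3, 5}.
So ◇□(p ∧ q) fails at the other 2 worlds.

2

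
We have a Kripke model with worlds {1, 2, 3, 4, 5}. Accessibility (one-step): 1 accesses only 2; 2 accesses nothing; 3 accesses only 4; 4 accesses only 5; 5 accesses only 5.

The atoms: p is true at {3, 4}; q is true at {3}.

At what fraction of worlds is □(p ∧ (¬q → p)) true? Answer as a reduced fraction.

2/5

1: successors {2}; p ∧ (¬q → p) there: 2:F. ✗
2: no successors, so □(p ∧ (¬q → p)) holds vacuously. ✓
3: successors {4}; p ∧ (¬q → p) there: 4:T. ✓
4: successors {5}; p ∧ (¬q → p) there: 5:F. ✗
5: successors {5}; p ∧ (¬q → p) there: 5:F. ✗
That's 2 of 5 worlds, so 2/5.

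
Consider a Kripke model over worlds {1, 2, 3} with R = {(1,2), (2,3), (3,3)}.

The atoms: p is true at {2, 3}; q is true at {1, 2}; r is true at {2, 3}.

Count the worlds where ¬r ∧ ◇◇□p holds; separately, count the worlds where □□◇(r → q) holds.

1 and 0

For ¬r ∧ ◇◇□p:
1: ¬r is T, ◇◇□p is T. ✓
2: ¬r is F, ◇◇□p is T. ✗
3: ¬r is F, ◇◇□p is T. ✗
— 1 world.
For □□◇(r → q):
1: successors {2}; □◇(r → q) there: 2:F. ✗
2: successors {3}; □◇(r → q) there: 3:F. ✗
3: successors {3}; □◇(r → q) there: 3:F. ✗
— 0 worlds.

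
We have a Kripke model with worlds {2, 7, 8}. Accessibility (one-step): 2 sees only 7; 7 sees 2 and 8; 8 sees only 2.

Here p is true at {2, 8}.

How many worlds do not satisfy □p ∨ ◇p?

2: □p is F, ◇p is F. ✗
7: □p is T, ◇p is T. ✓
8: □p is T, ◇p is T. ✓
Satisfying worlds: {7, 8}.
So □p ∨ ◇p fails at the other 1 world.

1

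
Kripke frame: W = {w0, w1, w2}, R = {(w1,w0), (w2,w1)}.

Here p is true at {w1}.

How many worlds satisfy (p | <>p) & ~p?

w0: p | <>p is F, ~p is T. ✗
w1: p | <>p is T, ~p is F. ✗
w2: p | <>p is T, ~p is T. ✓
Satisfying worlds: {w2}.

1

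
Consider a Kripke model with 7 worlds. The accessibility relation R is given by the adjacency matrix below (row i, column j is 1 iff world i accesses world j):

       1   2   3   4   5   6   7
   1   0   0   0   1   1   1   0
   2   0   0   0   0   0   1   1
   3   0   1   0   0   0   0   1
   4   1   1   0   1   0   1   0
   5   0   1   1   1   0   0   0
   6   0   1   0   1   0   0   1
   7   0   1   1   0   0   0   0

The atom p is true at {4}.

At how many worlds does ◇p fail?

3

1: successors {4, 5, 6}; p there: 4:T, 5:F, 6:F. ✓
2: successors {6, 7}; p there: 6:F, 7:F. ✗
3: successors {2, 7}; p there: 2:F, 7:F. ✗
4: successors {1, 2, 4, 6}; p there: 1:F, 2:F, 4:T, 6:F. ✓
5: successors {2, 3, 4}; p there: 2:F, 3:F, 4:T. ✓
6: successors {2, 4, 7}; p there: 2:F, 4:T, 7:F. ✓
7: successors {2, 3}; p there: 2:F, 3:F. ✗
Satisfying worlds: {1, 4, 5, 6}.
So ◇p fails at the other 3 worlds.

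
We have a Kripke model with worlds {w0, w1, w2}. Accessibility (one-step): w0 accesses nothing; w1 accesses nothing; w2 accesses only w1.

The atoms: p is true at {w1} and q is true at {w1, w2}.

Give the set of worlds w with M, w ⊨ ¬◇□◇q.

w0: ◇□◇q is F. ✓
w1: ◇□◇q is F. ✓
w2: ◇□◇q is T. ✗

{w0, w1}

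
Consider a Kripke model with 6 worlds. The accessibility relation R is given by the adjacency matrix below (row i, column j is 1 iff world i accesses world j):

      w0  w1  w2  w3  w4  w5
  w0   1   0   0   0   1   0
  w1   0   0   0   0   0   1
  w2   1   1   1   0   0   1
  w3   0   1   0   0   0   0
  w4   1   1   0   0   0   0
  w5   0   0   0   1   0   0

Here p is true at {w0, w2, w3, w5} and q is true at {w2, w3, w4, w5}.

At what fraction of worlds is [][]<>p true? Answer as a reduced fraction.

w0: successors {w0, w4}; []<>p there: w0:T, w4:T. ✓
w1: successors {w5}; []<>p there: w5:F. ✗
w2: successors {w0, w1, w2, w5}; []<>p there: w0:T, w1:T, w2:T, w5:F. ✗
w3: successors {w1}; []<>p there: w1:T. ✓
w4: successors {w0, w1}; []<>p there: w0:T, w1:T. ✓
w5: successors {w3}; []<>p there: w3:T. ✓
That's 4 of 6 worlds, so 4/6 = 2/3.

2/3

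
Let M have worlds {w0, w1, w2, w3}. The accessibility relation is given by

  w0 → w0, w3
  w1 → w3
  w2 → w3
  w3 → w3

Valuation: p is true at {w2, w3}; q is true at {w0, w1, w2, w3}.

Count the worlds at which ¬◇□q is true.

w0: ◇□q is T. ✗
w1: ◇□q is T. ✗
w2: ◇□q is T. ✗
w3: ◇□q is T. ✗
Satisfying worlds: ∅.

0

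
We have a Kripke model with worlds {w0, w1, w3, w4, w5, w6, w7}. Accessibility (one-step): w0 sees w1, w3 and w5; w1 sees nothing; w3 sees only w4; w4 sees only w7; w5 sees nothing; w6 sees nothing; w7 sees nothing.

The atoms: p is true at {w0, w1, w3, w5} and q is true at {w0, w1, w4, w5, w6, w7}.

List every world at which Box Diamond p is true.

{w1, w5, w6, w7}

w0: successors {w1, w3, w5}; Diamond p there: w1:F, w3:F, w5:F. ✗
w1: no successors, so Box Diamond p holds vacuously. ✓
w3: successors {w4}; Diamond p there: w4:F. ✗
w4: successors {w7}; Diamond p there: w7:F. ✗
w5: no successors, so Box Diamond p holds vacuously. ✓
w6: no successors, so Box Diamond p holds vacuously. ✓
w7: no successors, so Box Diamond p holds vacuously. ✓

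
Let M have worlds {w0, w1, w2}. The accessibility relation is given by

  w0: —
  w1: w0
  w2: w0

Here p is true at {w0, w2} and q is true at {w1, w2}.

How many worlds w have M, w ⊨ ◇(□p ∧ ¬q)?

2

w0: no successors, so ◇(□p ∧ ¬q) fails. ✗
w1: successors {w0}; □p ∧ ¬q there: w0:T. ✓
w2: successors {w0}; □p ∧ ¬q there: w0:T. ✓
Satisfying worlds: {w1, w2}.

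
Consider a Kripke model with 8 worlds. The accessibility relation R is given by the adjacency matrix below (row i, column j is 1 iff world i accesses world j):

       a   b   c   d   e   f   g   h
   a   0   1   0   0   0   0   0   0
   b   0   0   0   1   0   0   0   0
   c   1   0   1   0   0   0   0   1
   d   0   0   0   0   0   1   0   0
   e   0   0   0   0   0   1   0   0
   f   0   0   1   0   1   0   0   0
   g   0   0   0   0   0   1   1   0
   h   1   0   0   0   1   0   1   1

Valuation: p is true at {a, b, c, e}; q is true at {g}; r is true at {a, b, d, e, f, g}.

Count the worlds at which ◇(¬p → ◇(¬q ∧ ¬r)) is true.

7

a: successors {b}; ¬p → ◇(¬q ∧ ¬r) there: b:T. ✓
b: successors {d}; ¬p → ◇(¬q ∧ ¬r) there: d:F. ✗
c: successors {a, c, h}; ¬p → ◇(¬q ∧ ¬r) there: a:T, c:T, h:T. ✓
d: successors {f}; ¬p → ◇(¬q ∧ ¬r) there: f:T. ✓
e: successors {f}; ¬p → ◇(¬q ∧ ¬r) there: f:T. ✓
f: successors {c, e}; ¬p → ◇(¬q ∧ ¬r) there: c:T, e:T. ✓
g: successors {f, g}; ¬p → ◇(¬q ∧ ¬r) there: f:T, g:F. ✓
h: successors {a, e, g, h}; ¬p → ◇(¬q ∧ ¬r) there: a:T, e:T, g:F, h:T. ✓
Satisfying worlds: {a, c, d, e, f, g, h}.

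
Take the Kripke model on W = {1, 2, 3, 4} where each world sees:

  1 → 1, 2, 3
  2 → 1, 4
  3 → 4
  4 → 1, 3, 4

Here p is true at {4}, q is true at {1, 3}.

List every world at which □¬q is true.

1: successors {1, 2, 3}; ¬q there: 1:F, 2:T, 3:F. ✗
2: successors {1, 4}; ¬q there: 1:F, 4:T. ✗
3: successors {4}; ¬q there: 4:T. ✓
4: successors {1, 3, 4}; ¬q there: 1:F, 3:F, 4:T. ✗

{3}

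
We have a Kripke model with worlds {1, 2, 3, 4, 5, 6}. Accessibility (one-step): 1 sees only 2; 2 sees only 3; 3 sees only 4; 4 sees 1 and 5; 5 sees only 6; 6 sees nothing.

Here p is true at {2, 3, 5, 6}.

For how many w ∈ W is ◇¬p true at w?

1: successors {2}; ¬p there: 2:F. ✗
2: successors {3}; ¬p there: 3:F. ✗
3: successors {4}; ¬p there: 4:T. ✓
4: successors {1, 5}; ¬p there: 1:T, 5:F. ✓
5: successors {6}; ¬p there: 6:F. ✗
6: no successors, so ◇¬p fails. ✗
Satisfying worlds: {3, 4}.

2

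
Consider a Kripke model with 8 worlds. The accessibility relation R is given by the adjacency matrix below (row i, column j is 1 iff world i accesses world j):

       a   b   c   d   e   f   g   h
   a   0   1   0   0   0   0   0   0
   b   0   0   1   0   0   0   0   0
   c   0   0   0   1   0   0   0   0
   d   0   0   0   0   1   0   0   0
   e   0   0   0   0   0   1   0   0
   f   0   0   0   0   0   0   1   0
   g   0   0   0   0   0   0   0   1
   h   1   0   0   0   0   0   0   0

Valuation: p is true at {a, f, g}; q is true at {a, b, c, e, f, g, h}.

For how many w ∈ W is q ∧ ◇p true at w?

a: q is T, ◇p is F. ✗
b: q is T, ◇p is F. ✗
c: q is T, ◇p is F. ✗
d: q is F, ◇p is F. ✗
e: q is T, ◇p is T. ✓
f: q is T, ◇p is T. ✓
g: q is T, ◇p is F. ✗
h: q is T, ◇p is T. ✓
Satisfying worlds: {e, f, h}.

3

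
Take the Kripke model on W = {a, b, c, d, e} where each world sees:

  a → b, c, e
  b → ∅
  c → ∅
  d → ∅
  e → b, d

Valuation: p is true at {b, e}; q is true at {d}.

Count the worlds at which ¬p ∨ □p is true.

4

a: ¬p is T, □p is F. ✓
b: ¬p is F, □p is T. ✓
c: ¬p is T, □p is T. ✓
d: ¬p is T, □p is T. ✓
e: ¬p is F, □p is F. ✗
Satisfying worlds: {a, b, c, d}.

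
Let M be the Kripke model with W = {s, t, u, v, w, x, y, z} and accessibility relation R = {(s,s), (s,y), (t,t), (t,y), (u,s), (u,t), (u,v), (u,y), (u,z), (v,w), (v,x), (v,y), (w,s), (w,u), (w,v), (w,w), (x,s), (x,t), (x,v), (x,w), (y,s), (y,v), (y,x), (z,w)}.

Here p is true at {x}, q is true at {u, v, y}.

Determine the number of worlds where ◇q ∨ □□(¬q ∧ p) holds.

s: ◇q is T, □□(¬q ∧ p) is F. ✓
t: ◇q is T, □□(¬q ∧ p) is F. ✓
u: ◇q is T, □□(¬q ∧ p) is F. ✓
v: ◇q is T, □□(¬q ∧ p) is F. ✓
w: ◇q is T, □□(¬q ∧ p) is F. ✓
x: ◇q is T, □□(¬q ∧ p) is F. ✓
y: ◇q is T, □□(¬q ∧ p) is F. ✓
z: ◇q is F, □□(¬q ∧ p) is F. ✗
Satisfying worlds: {s, t, u, v, w, x, y}.

7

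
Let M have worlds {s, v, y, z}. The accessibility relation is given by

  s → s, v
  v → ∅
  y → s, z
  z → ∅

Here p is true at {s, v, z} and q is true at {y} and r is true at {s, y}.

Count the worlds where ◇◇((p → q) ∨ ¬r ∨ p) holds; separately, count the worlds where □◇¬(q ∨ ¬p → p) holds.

For ◇◇((p → q) ∨ ¬r ∨ p):
s: successors {s, v}; ◇((p → q) ∨ ¬r ∨ p) there: s:T, v:F. ✓
v: no successors, so ◇◇((p → q) ∨ ¬r ∨ p) fails. ✗
y: successors {s, z}; ◇((p → q) ∨ ¬r ∨ p) there: s:T, z:F. ✓
z: no successors, so ◇◇((p → q) ∨ ¬r ∨ p) fails. ✗
— 2 worlds.
For □◇¬(q ∨ ¬p → p):
s: successors {s, v}; ◇¬(q ∨ ¬p → p) there: s:F, v:F. ✗
v: no successors, so □◇¬(q ∨ ¬p → p) holds vacuously. ✓
y: successors {s, z}; ◇¬(q ∨ ¬p → p) there: s:F, z:F. ✗
z: no successors, so □◇¬(q ∨ ¬p → p) holds vacuously. ✓
— 2 worlds.

2 and 2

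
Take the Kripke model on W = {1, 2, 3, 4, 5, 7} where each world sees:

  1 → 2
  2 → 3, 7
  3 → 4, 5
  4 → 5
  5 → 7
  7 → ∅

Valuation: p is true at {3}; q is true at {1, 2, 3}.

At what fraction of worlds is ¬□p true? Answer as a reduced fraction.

5/6

1: □p is F. ✓
2: □p is F. ✓
3: □p is F. ✓
4: □p is F. ✓
5: □p is F. ✓
7: □p is T. ✗
That's 5 of 6 worlds, so 5/6.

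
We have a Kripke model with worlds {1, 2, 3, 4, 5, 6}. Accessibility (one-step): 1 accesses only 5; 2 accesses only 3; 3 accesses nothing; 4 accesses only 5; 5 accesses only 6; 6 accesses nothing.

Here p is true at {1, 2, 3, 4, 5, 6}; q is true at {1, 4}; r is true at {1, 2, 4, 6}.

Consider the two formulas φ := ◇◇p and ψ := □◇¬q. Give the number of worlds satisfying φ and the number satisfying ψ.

2 and 4

For ◇◇p:
1: successors {5}; ◇p there: 5:T. ✓
2: successors {3}; ◇p there: 3:F. ✗
3: no successors, so ◇◇p fails. ✗
4: successors {5}; ◇p there: 5:T. ✓
5: successors {6}; ◇p there: 6:F. ✗
6: no successors, so ◇◇p fails. ✗
— 2 worlds.
For □◇¬q:
1: successors {5}; ◇¬q there: 5:T. ✓
2: successors {3}; ◇¬q there: 3:F. ✗
3: no successors, so □◇¬q holds vacuously. ✓
4: successors {5}; ◇¬q there: 5:T. ✓
5: successors {6}; ◇¬q there: 6:F. ✗
6: no successors, so □◇¬q holds vacuously. ✓
— 4 worlds.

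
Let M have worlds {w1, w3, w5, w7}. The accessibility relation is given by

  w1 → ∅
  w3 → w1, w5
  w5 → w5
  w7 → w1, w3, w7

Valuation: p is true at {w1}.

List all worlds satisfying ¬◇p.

{w1, w5}

w1: ◇p is F. ✓
w3: ◇p is T. ✗
w5: ◇p is F. ✓
w7: ◇p is T. ✗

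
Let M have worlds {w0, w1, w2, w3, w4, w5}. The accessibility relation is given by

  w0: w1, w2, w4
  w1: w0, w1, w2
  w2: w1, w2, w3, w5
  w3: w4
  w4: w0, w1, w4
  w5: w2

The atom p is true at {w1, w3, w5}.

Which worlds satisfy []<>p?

w0: successors {w1, w2, w4}; <>p there: w1:T, w2:T, w4:T. ✓
w1: successors {w0, w1, w2}; <>p there: w0:T, w1:T, w2:T. ✓
w2: successors {w1, w2, w3, w5}; <>p there: w1:T, w2:T, w3:F, w5:F. ✗
w3: successors {w4}; <>p there: w4:T. ✓
w4: successors {w0, w1, w4}; <>p there: w0:T, w1:T, w4:T. ✓
w5: successors {w2}; <>p there: w2:T. ✓

{w0, w1, w3, w4, w5}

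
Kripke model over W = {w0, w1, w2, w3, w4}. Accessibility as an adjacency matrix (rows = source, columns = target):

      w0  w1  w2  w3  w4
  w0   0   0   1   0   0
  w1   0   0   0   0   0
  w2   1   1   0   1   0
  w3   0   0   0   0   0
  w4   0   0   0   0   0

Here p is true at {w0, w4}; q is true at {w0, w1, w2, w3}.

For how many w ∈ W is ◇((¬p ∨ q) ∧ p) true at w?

w0: successors {w2}; (¬p ∨ q) ∧ p there: w2:F. ✗
w1: no successors, so ◇((¬p ∨ q) ∧ p) fails. ✗
w2: successors {w0, w1, w3}; (¬p ∨ q) ∧ p there: w0:T, w1:F, w3:F. ✓
w3: no successors, so ◇((¬p ∨ q) ∧ p) fails. ✗
w4: no successors, so ◇((¬p ∨ q) ∧ p) fails. ✗
Satisfying worlds: {w2}.

1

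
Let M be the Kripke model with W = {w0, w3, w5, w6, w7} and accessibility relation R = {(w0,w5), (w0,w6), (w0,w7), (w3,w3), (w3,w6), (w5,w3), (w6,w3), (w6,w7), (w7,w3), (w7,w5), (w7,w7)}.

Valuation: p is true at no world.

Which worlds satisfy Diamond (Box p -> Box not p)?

w0: successors {w5, w6, w7}; Box p -> Box not p there: w5:T, w6:T, w7:T. ✓
w3: successors {w3, w6}; Box p -> Box not p there: w3:T, w6:T. ✓
w5: successors {w3}; Box p -> Box not p there: w3:T. ✓
w6: successors {w3, w7}; Box p -> Box not p there: w3:T, w7:T. ✓
w7: successors {w3, w5, w7}; Box p -> Box not p there: w3:T, w5:T, w7:T. ✓

{w0, w3, w5, w6, w7}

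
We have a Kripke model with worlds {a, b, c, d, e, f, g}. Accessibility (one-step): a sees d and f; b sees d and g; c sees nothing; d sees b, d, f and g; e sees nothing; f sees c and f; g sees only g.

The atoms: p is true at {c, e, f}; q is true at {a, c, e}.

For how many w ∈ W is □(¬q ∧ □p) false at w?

5

a: successors {d, f}; ¬q ∧ □p there: d:F, f:T. ✗
b: successors {d, g}; ¬q ∧ □p there: d:F, g:F. ✗
c: no successors, so □(¬q ∧ □p) holds vacuously. ✓
d: successors {b, d, f, g}; ¬q ∧ □p there: b:F, d:F, f:T, g:F. ✗
e: no successors, so □(¬q ∧ □p) holds vacuously. ✓
f: successors {c, f}; ¬q ∧ □p there: c:F, f:T. ✗
g: successors {g}; ¬q ∧ □p there: g:F. ✗
Satisfying worlds: {c, e}.
So □(¬q ∧ □p) fails at the other 5 worlds.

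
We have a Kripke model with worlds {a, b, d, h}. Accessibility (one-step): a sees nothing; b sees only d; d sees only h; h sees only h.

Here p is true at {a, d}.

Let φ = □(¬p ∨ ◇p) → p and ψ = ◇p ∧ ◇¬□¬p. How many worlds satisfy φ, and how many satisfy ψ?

For □(¬p ∨ ◇p) → p:
a: □(¬p ∨ ◇p) is T, p is T. ✓
b: □(¬p ∨ ◇p) is F, p is F. ✓
d: □(¬p ∨ ◇p) is T, p is T. ✓
h: □(¬p ∨ ◇p) is T, p is F. ✗
— 3 worlds.
For ◇p ∧ ◇¬□¬p:
a: ◇p is F, ◇¬□¬p is F. ✗
b: ◇p is T, ◇¬□¬p is F. ✗
d: ◇p is F, ◇¬□¬p is F. ✗
h: ◇p is F, ◇¬□¬p is F. ✗
— 0 worlds.

3 and 0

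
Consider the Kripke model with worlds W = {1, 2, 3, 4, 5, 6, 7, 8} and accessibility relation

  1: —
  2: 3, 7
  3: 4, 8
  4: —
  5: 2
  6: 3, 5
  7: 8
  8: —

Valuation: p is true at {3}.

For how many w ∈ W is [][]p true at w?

5

1: no successors, so [][]p holds vacuously. ✓
2: successors {3, 7}; []p there: 3:F, 7:F. ✗
3: successors {4, 8}; []p there: 4:T, 8:T. ✓
4: no successors, so [][]p holds vacuously. ✓
5: successors {2}; []p there: 2:F. ✗
6: successors {3, 5}; []p there: 3:F, 5:F. ✗
7: successors {8}; []p there: 8:T. ✓
8: no successors, so [][]p holds vacuously. ✓
Satisfying worlds: {1, 3, 4, 7, 8}.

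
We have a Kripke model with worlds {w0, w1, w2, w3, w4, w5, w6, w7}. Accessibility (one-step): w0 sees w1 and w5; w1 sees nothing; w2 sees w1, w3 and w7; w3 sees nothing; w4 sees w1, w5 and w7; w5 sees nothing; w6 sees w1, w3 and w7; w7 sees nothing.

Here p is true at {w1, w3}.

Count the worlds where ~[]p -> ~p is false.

0

w0: ~[]p is T, ~p is T. ✓
w1: ~[]p is F, ~p is F. ✓
w2: ~[]p is T, ~p is T. ✓
w3: ~[]p is F, ~p is F. ✓
w4: ~[]p is T, ~p is T. ✓
w5: ~[]p is F, ~p is T. ✓
w6: ~[]p is T, ~p is T. ✓
w7: ~[]p is F, ~p is T. ✓
Satisfying worlds: {w0, w1, w2, w3, w4, w5, w6, w7}.
So ~[]p -> ~p fails at the other 0 worlds.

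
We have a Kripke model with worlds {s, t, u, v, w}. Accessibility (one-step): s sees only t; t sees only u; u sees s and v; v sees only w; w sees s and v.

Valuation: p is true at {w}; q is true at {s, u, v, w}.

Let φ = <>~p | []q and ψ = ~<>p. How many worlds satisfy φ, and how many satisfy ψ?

For <>~p | []q:
s: <>~p is T, []q is F. ✓
t: <>~p is T, []q is T. ✓
u: <>~p is T, []q is T. ✓
v: <>~p is F, []q is T. ✓
w: <>~p is T, []q is T. ✓
— 5 worlds.
For ~<>p:
s: <>p is F. ✓
t: <>p is F. ✓
u: <>p is F. ✓
v: <>p is T. ✗
w: <>p is F. ✓
— 4 worlds.

5 and 4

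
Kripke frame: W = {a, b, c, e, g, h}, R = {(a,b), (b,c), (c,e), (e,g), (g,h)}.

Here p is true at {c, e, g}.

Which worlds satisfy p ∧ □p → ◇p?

a: p ∧ □p is F, ◇p is F. ✓
b: p ∧ □p is F, ◇p is T. ✓
c: p ∧ □p is T, ◇p is T. ✓
e: p ∧ □p is T, ◇p is T. ✓
g: p ∧ □p is F, ◇p is F. ✓
h: p ∧ □p is F, ◇p is F. ✓

{a, b, c, e, g, h}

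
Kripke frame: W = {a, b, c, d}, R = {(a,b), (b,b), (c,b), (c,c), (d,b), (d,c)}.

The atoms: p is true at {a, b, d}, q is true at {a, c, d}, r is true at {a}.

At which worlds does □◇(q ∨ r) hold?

∅

a: successors {b}; ◇(q ∨ r) there: b:F. ✗
b: successors {b}; ◇(q ∨ r) there: b:F. ✗
c: successors {b, c}; ◇(q ∨ r) there: b:F, c:T. ✗
d: successors {b, c}; ◇(q ∨ r) there: b:F, c:T. ✗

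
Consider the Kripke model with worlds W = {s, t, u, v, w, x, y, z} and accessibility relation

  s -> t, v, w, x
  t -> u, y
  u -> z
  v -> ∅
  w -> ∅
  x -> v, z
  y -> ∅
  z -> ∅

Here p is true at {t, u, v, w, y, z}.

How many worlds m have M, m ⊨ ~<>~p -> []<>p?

s: ~<>~p is F, []<>p is F. ✓
t: ~<>~p is T, []<>p is F. ✗
u: ~<>~p is T, []<>p is F. ✗
v: ~<>~p is T, []<>p is T. ✓
w: ~<>~p is T, []<>p is T. ✓
x: ~<>~p is T, []<>p is F. ✗
y: ~<>~p is T, []<>p is T. ✓
z: ~<>~p is T, []<>p is T. ✓
Satisfying worlds: {s, v, w, y, z}.

5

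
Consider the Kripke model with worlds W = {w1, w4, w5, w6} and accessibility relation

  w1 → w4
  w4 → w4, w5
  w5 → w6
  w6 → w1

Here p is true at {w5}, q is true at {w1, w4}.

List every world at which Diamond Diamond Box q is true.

{w4, w5}

w1: successors {w4}; Diamond Box q there: w4:F. ✗
w4: successors {w4, w5}; Diamond Box q there: w4:F, w5:T. ✓
w5: successors {w6}; Diamond Box q there: w6:T. ✓
w6: successors {w1}; Diamond Box q there: w1:F. ✗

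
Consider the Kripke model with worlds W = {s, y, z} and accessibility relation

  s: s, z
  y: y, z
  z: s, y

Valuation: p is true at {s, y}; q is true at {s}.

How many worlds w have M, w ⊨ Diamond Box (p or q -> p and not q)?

s: successors {s, z}; Box (p or q -> p and not q) there: s:F, z:F. ✗
y: successors {y, z}; Box (p or q -> p and not q) there: y:T, z:F. ✓
z: successors {s, y}; Box (p or q -> p and not q) there: s:F, y:T. ✓
Satisfying worlds: {y, z}.

2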